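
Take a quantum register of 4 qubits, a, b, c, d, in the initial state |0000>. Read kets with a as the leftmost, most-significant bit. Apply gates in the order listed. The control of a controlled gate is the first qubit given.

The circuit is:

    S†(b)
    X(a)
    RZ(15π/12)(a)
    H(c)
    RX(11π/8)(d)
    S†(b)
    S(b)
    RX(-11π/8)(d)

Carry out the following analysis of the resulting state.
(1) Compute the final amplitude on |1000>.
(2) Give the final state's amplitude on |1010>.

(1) The amplitude on |1000> is sqrt(2)*exp(5*I*pi/8)/2. Key observation: steps 5-8 multiply out to the identity, so the circuit reduces to the remaining gates.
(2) |1010> carries amplitude sqrt(2)*exp(5*I*pi/8)/2 in the final state.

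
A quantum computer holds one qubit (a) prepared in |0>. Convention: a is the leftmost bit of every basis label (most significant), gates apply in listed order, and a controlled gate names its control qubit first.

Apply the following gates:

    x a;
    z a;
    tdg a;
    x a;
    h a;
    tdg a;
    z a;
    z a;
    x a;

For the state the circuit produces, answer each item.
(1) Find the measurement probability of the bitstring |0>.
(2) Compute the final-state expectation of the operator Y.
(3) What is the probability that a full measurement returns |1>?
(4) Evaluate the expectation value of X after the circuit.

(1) Outcome |0> occurs with probability 1/2.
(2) In the final state, Y has expectation sqrt(2)/2.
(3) The probability of measuring |1> is 1/2.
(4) In the final state, X has expectation sqrt(2)/2.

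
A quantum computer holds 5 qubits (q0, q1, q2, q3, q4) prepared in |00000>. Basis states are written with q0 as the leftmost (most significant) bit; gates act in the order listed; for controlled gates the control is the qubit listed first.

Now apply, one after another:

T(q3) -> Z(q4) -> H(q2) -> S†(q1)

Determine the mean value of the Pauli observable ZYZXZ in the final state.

The observable ZYZXZ averages to 0.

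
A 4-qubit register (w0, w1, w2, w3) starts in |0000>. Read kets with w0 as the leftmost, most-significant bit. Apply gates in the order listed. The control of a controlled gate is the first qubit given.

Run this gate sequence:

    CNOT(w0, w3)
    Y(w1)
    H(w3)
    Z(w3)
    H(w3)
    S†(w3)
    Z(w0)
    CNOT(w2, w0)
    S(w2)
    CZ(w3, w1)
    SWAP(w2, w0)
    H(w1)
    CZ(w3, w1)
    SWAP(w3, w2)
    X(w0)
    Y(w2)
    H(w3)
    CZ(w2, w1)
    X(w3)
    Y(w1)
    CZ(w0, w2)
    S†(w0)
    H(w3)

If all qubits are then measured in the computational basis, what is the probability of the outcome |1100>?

The probability of measuring |1100> is 1/2.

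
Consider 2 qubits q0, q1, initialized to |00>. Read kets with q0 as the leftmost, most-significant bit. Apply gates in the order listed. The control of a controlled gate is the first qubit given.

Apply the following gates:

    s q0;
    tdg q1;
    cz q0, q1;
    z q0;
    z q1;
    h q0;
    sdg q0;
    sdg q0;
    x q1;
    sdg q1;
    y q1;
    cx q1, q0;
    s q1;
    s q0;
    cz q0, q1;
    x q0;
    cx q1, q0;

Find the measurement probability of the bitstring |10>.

A full measurement returns |10> with probability 1/2.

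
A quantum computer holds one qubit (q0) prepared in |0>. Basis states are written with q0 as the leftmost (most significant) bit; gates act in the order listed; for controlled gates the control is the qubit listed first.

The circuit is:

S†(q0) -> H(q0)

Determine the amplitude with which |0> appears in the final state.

The final state's coefficient on |0> equals sqrt(2)/2.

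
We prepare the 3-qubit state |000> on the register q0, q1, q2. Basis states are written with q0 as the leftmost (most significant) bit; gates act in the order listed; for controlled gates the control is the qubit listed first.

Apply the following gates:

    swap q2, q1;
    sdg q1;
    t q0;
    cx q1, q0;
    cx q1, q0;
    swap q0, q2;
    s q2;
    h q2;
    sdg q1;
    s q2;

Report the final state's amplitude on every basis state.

The resulting statevector has amplitude sqrt(2)/2 on |000>, sqrt(2)*I/2 on |001>, and 0 on every other basis state.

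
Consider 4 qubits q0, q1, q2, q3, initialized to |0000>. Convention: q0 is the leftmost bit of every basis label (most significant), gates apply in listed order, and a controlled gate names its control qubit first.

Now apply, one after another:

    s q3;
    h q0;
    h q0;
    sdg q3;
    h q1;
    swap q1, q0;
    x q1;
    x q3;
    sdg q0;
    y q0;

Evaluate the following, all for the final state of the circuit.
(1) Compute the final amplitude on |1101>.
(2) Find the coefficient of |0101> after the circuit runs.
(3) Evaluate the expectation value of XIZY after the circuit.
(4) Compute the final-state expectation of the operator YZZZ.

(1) |1101> carries amplitude sqrt(2)*I/2 in the final state.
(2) The amplitude on |0101> is -sqrt(2)/2.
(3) The expectation value of XIZY is 0.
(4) The expectation value of YZZZ is -1.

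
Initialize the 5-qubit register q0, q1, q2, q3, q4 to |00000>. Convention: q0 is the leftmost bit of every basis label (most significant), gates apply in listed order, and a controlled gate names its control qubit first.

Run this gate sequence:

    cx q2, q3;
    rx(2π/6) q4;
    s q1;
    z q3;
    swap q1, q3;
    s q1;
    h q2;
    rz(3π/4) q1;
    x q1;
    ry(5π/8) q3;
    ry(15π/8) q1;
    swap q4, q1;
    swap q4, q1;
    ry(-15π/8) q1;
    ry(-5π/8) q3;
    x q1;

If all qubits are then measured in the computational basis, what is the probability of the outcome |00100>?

The probability of measuring |00100> is 3/8.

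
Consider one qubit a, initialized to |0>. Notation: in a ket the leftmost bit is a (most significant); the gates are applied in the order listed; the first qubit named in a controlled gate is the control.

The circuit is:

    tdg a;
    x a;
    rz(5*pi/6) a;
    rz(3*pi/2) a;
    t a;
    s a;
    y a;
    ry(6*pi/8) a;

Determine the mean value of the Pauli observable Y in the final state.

The observable Y averages to 0.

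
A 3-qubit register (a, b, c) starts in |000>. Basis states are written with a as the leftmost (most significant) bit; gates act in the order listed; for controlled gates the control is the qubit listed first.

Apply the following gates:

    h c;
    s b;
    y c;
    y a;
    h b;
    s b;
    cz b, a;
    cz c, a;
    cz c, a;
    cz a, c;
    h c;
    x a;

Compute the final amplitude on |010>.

|010> carries amplitude -sqrt(2)*I/2 in the final state.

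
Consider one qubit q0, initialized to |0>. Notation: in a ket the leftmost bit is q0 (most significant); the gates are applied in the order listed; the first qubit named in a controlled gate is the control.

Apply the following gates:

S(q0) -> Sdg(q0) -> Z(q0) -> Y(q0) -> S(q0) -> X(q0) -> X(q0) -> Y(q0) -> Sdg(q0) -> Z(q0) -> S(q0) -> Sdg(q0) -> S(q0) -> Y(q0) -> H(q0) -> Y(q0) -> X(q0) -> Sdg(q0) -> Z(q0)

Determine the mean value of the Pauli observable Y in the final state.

The observable Y averages to 1.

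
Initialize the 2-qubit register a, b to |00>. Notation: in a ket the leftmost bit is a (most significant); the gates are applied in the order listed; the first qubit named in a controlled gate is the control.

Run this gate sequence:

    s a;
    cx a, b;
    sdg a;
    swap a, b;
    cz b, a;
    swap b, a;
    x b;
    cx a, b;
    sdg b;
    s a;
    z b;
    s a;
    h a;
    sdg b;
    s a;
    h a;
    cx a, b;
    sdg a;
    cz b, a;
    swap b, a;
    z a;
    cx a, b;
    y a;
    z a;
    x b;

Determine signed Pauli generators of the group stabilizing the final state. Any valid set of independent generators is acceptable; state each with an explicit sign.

The final state is stabilized by the group generated by +XI, +IZ; other independent generating sets are equally valid.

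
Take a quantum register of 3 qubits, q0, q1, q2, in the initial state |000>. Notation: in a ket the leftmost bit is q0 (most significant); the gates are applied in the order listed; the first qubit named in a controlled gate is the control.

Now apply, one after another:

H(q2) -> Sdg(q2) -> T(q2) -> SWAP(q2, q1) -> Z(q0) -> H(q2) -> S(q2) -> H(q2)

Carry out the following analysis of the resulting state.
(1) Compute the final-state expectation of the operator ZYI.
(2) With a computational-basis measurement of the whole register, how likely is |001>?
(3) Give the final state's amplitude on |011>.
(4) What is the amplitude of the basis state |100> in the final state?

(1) In the final state, ZYI has expectation -sqrt(2)/2.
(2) Outcome |001> occurs with probability 1/4.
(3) |011> carries amplitude sqrt(2)*(-1 - I)*exp(I*pi/4)/4 in the final state.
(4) The final state's coefficient on |100> equals 0.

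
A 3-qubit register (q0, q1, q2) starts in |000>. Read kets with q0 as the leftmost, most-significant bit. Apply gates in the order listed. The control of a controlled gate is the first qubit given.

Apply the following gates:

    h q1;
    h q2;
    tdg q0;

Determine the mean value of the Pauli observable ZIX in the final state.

The observable ZIX averages to 1.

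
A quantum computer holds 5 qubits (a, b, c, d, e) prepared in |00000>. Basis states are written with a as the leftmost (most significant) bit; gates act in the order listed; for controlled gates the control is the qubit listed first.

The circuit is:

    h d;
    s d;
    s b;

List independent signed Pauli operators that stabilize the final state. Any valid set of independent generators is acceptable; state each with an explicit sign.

One valid set of independent stabilizer generators is +IIIYI, +ZIIII, +IZIII, +IIZII, +IIIIZ (any independent generating set of the same group is equally correct).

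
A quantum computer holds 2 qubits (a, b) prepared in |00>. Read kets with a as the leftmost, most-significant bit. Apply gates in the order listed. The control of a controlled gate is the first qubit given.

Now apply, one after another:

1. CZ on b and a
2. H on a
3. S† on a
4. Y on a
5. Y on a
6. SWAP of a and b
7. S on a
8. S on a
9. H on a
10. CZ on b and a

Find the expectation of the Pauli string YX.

The observable YX averages to 1.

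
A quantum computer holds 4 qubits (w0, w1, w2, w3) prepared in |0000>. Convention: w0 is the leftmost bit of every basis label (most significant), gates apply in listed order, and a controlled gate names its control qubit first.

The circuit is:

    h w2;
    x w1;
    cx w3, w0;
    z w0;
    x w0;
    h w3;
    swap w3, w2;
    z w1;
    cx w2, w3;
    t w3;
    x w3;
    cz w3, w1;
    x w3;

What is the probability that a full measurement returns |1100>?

A full measurement returns |1100> with probability 1/4.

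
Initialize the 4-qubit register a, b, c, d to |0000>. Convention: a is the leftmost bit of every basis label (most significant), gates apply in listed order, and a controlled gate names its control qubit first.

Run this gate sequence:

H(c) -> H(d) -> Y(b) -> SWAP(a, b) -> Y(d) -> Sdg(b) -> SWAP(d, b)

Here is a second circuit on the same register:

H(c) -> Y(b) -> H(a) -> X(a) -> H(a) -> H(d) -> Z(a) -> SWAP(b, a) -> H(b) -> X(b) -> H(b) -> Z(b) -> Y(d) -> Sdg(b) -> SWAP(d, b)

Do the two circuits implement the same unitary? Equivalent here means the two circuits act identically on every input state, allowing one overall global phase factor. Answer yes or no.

Yes, they are equivalent — the unitaries differ by at most a global phase.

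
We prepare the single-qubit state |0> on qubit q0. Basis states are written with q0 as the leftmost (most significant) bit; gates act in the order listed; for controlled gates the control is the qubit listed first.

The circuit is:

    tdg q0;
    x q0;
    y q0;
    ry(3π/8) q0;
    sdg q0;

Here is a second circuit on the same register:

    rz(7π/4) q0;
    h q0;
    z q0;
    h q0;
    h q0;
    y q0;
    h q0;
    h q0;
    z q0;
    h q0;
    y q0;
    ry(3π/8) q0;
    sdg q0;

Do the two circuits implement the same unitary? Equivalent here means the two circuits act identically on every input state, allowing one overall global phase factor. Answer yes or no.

No, they are not equivalent — no single phase factor reconciles the two unitaries.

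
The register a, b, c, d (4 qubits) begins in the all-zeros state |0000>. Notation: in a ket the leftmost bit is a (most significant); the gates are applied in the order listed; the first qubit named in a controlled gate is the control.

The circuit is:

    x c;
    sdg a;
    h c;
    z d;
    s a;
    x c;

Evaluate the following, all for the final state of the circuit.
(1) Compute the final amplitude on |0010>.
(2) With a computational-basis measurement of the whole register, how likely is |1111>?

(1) |0010> carries amplitude sqrt(2)/2 in the final state.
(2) A full measurement returns |1111> with probability 0.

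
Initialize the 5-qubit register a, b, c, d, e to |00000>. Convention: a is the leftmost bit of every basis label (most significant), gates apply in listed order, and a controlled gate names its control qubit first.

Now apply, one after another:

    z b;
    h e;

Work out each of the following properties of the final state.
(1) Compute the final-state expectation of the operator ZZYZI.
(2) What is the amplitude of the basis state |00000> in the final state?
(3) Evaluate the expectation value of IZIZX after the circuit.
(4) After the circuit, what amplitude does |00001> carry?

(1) The observable ZZYZI averages to 0.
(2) The final state's coefficient on |00000> equals sqrt(2)/2.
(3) The observable IZIZX averages to 1.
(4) The final state's coefficient on |00001> equals sqrt(2)/2.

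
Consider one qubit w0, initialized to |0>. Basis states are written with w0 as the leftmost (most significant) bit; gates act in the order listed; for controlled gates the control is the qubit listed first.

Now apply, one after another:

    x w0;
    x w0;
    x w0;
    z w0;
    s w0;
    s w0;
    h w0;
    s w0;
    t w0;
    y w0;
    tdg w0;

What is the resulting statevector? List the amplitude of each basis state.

The resulting statevector has amplitude -sqrt(2)*exp(I*pi/4)/2 on |0>, sqrt(2)*exp(I*pi/4)/2 on |1>.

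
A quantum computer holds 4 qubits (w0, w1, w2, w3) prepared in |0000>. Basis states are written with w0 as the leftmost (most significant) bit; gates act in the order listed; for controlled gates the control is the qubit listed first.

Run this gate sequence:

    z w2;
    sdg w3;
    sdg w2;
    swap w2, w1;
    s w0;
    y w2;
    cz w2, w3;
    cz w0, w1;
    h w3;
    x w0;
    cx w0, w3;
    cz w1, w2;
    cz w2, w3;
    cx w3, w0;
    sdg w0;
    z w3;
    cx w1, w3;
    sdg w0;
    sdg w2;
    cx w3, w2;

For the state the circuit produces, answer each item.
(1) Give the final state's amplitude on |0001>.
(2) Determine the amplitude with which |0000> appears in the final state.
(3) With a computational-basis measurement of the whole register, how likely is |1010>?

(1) |0001> carries amplitude sqrt(2)/2 in the final state.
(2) The amplitude on |0000> is 0.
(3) A full measurement returns |1010> with probability 1/2.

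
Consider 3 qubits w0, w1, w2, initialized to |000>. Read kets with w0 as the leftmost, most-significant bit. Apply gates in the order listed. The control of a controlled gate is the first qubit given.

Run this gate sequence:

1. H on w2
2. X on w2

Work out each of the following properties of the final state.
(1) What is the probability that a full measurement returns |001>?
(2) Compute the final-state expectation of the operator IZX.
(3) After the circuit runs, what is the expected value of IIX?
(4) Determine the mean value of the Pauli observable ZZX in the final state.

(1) Outcome |001> occurs with probability 1/2.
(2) In the final state, IZX has expectation 1.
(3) In the final state, IIX has expectation 1.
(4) In the final state, ZZX has expectation 1.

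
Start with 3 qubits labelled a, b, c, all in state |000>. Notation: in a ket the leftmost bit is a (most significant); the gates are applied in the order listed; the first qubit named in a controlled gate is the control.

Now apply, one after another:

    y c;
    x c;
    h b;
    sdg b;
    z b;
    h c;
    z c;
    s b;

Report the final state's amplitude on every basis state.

After the circuit, the state carries amplitude I/2 on |000>, -I/2 on |001>, -I/2 on |010>, I/2 on |011>, 0 on |100>, 0 on |101>, 0 on |110>, 0 on |111>.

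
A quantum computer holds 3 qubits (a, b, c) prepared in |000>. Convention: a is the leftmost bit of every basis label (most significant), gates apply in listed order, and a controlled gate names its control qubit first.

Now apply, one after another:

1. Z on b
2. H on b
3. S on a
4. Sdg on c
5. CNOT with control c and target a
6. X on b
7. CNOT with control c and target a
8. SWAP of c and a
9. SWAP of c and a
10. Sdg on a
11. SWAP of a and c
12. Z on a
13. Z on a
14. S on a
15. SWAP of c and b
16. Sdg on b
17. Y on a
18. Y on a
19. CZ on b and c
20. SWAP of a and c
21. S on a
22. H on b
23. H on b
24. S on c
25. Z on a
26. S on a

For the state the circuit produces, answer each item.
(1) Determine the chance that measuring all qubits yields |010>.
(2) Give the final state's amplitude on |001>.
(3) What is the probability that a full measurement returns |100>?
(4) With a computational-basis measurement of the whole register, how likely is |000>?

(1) The probability of measuring |010> is 0.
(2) The final state's coefficient on |001> equals 0.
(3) The probability of measuring |100> is 1/2.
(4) Outcome |000> occurs with probability 1/2.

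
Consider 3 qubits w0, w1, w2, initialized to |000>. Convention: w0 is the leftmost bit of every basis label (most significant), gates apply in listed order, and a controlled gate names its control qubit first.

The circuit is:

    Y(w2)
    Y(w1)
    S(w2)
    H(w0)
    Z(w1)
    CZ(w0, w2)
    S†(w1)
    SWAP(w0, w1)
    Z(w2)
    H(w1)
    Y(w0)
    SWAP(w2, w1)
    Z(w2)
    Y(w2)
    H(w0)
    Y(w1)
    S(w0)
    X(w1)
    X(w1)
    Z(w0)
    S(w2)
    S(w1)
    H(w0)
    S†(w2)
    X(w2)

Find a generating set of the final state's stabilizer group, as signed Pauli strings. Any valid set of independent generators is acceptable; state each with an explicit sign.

One valid set of independent stabilizer generators is +YII, +IZI, -IIZ (any independent generating set of the same group is equally correct).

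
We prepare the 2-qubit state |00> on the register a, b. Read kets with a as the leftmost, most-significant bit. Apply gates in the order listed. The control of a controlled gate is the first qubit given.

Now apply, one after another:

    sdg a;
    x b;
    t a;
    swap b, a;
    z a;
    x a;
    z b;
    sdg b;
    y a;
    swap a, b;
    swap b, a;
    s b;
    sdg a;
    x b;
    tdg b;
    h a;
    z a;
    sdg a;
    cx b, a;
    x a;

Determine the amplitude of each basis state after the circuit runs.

The resulting statevector has amplitude 0 on |00>, sqrt(2)*exp(3*I*pi/4)/2 on |01>, 0 on |10>, sqrt(2)*exp(I*pi/4)/2 on |11>.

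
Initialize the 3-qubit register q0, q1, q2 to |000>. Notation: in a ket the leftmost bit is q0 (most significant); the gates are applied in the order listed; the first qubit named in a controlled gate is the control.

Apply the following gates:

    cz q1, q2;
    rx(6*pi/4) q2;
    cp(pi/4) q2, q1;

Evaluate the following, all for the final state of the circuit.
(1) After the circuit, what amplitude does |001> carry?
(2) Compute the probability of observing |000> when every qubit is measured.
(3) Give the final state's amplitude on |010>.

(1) The final state's coefficient on |001> equals -sqrt(2)*I/2.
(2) A full measurement returns |000> with probability 1/2.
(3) The amplitude on |010> is 0.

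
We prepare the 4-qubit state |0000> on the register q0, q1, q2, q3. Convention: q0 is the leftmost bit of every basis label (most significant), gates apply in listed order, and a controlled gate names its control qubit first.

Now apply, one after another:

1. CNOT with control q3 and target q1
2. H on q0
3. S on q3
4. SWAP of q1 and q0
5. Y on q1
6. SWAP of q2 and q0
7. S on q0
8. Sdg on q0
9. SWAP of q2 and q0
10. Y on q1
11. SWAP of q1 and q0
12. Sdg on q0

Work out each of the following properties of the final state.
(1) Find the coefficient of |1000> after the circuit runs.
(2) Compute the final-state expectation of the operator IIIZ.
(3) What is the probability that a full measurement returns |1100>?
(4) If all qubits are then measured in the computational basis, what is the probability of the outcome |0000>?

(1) The amplitude on |1000> is -sqrt(2)*I/2.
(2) In the final state, IIIZ has expectation 1.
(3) A full measurement returns |1100> with probability 0.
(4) Outcome |0000> occurs with probability 1/2.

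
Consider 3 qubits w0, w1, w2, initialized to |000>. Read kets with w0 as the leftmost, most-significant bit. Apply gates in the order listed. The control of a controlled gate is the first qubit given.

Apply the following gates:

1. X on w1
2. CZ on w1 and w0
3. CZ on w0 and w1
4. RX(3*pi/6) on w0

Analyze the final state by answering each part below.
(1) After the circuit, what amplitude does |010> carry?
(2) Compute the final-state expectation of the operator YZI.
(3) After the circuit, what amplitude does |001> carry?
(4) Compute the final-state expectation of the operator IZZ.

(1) |010> carries amplitude sqrt(2)/2 in the final state.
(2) In the final state, YZI has expectation 1.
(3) The final state's coefficient on |001> equals 0.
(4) The expectation value of IZZ is -1.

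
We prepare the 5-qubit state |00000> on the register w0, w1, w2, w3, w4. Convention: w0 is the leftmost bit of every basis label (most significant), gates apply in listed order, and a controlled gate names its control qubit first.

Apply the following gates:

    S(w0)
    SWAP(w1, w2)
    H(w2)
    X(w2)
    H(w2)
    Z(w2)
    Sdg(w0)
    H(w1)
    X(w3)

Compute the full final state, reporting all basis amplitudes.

The resulting statevector has amplitude sqrt(2)/2 on |00010>, sqrt(2)/2 on |01010>, and 0 on every other basis state. Key observation: the block from step 3 through step 6 cancels to the identity and can be dropped.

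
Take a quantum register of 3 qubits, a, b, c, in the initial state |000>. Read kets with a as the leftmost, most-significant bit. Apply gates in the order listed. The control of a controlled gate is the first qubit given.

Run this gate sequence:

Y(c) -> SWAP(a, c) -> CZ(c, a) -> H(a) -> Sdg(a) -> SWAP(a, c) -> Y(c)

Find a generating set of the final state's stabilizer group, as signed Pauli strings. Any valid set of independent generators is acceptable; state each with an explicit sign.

The stabilizer group can be generated by +IIY, +ZII, +IZI, among other valid generating sets.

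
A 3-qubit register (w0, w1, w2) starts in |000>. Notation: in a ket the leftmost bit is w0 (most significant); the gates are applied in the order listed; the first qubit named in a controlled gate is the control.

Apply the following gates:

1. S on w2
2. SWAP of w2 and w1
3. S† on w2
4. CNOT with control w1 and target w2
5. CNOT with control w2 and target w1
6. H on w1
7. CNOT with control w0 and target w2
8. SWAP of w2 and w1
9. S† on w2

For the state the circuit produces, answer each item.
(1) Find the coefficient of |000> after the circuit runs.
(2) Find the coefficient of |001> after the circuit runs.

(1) The amplitude on |000> is sqrt(2)/2.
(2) The final state's coefficient on |001> equals -sqrt(2)*I/2.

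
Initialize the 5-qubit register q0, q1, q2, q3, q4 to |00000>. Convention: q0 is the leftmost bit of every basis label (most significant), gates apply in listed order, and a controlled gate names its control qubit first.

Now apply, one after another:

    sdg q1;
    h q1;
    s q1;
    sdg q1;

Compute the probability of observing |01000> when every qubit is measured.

Outcome |01000> occurs with probability 1/2. Key observation: steps 3-4 multiply out to the identity, so the circuit reduces to the remaining gates.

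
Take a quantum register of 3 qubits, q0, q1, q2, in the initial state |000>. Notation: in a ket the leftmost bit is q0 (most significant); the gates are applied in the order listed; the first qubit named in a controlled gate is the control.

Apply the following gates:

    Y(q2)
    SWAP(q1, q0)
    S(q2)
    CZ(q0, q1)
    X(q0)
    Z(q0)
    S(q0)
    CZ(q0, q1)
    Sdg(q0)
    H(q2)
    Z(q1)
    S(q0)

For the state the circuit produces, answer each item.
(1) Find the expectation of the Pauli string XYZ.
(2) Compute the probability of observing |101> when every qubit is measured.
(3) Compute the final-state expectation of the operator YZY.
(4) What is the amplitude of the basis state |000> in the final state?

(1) The observable XYZ averages to 0.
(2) The probability of measuring |101> is 1/2.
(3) The expectation value of YZY is 0.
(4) The final state's coefficient on |000> equals 0.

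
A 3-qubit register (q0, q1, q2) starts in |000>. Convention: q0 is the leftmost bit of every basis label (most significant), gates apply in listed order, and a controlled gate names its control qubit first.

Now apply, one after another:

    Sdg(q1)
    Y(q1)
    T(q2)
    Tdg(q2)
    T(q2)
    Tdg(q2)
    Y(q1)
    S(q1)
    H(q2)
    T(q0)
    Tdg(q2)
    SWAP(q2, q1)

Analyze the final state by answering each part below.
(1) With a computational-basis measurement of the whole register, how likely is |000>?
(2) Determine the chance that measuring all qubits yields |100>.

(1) Outcome |000> occurs with probability 1/2.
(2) Outcome |100> occurs with probability 0.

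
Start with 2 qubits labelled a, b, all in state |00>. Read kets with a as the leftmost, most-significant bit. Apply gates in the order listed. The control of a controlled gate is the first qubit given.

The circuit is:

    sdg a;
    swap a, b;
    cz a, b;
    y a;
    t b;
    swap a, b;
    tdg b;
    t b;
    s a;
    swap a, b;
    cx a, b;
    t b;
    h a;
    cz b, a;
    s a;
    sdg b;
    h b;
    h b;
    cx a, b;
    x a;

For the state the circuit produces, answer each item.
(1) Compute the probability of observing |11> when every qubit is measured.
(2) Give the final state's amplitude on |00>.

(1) The probability of measuring |11> is 1/2.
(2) The amplitude on |00> is sqrt(2)*exp(3*I*pi/4)/2.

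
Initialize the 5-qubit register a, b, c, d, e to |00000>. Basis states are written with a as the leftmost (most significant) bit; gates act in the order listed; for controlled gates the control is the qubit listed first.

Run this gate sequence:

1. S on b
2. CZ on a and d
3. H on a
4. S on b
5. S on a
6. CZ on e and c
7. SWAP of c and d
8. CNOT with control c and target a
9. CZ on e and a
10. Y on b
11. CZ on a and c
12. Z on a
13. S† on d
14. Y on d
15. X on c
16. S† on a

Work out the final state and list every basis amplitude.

After the circuit, the state carries amplitude -sqrt(2)/2 on |01110>, sqrt(2)/2 on |11110>, and 0 on every other basis state.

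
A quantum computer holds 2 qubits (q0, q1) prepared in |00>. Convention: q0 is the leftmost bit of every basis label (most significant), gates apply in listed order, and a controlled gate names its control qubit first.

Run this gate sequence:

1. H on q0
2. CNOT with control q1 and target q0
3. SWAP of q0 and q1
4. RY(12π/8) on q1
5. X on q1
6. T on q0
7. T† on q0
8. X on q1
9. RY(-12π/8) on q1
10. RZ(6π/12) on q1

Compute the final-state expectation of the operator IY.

The expectation value of IY is 1. Key observation: gates 4-9 undo each other exactly, leaving only the rest of the circuit to track.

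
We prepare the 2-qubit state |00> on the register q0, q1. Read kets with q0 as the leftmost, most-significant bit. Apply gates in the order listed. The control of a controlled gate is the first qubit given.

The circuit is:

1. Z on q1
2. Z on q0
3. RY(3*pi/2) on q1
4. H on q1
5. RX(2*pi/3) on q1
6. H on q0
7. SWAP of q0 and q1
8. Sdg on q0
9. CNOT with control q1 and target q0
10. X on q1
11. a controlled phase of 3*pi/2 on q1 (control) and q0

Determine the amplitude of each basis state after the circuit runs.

The resulting statevector has amplitude sqrt(2)*I/4 on |00>, sqrt(6)*I/4 on |01>, sqrt(6)*I/4 on |10>, sqrt(2)/4 on |11>.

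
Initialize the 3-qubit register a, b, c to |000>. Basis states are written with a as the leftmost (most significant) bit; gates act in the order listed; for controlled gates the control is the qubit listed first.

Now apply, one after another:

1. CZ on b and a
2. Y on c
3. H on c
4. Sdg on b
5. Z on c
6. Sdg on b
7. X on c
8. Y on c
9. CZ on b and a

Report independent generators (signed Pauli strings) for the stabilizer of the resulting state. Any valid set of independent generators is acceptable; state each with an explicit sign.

One valid set of independent stabilizer generators is -IIX, +ZII, +IZI (any independent generating set of the same group is equally correct).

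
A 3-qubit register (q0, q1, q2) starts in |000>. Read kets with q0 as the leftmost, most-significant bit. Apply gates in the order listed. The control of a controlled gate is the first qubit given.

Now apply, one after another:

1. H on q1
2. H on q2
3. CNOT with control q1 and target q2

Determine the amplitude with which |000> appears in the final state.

|000> carries amplitude 1/2 in the final state.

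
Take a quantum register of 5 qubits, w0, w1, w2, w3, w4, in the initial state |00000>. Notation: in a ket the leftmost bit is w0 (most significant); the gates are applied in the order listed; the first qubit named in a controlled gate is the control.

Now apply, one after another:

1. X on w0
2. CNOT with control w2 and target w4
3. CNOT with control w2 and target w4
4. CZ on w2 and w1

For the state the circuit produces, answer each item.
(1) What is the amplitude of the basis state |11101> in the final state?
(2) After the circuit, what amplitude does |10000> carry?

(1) |11101> carries amplitude 0 in the final state. Key observation: the block from step 2 through step 3 cancels to the identity and can be dropped.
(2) |10000> carries amplitude 1 in the final state.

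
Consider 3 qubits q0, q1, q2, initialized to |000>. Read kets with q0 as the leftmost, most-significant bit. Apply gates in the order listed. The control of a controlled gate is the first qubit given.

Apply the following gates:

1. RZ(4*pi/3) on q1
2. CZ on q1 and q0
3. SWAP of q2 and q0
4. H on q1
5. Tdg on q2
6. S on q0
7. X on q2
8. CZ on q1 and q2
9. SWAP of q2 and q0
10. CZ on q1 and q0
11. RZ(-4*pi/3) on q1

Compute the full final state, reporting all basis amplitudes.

After the circuit, the state carries amplitude sqrt(2)/2 on |100>, sqrt(2)*exp(2*I*pi/3)/2 on |110>, and 0 on every other basis state.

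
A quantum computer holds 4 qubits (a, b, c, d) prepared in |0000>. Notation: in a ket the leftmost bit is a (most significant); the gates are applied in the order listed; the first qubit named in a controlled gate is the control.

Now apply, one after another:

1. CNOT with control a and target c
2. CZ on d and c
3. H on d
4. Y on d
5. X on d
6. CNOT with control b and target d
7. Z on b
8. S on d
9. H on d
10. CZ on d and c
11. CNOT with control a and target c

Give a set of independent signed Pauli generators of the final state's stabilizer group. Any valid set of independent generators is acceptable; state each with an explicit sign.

The stabilizer group can be generated by +IIIY, +ZIII, +IZII, +IIZI, among other valid generating sets.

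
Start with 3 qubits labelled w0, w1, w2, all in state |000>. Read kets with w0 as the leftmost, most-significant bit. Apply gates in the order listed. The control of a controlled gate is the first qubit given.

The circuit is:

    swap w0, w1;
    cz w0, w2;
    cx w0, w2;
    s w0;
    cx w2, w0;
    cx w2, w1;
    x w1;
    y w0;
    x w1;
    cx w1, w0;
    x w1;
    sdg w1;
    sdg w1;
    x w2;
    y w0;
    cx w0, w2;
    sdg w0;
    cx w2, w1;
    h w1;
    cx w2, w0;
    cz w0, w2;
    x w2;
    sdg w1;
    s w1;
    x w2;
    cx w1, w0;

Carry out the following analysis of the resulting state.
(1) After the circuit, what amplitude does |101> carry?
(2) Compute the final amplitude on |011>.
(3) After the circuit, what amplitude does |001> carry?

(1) |101> carries amplitude sqrt(2)/2 in the final state.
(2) |011> carries amplitude sqrt(2)/2 in the final state.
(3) The final state's coefficient on |001> equals 0.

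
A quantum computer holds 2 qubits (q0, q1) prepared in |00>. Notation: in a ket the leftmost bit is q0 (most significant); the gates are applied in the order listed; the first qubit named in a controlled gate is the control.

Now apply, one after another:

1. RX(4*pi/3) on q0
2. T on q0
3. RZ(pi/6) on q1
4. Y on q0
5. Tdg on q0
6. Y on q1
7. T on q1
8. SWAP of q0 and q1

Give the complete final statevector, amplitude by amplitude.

The final amplitudes are 0 on |00>, 0 on |01>, -sqrt(3)*exp(11*I*pi/12)/2 on |10>, -exp(11*I*pi/12)/2 on |11>.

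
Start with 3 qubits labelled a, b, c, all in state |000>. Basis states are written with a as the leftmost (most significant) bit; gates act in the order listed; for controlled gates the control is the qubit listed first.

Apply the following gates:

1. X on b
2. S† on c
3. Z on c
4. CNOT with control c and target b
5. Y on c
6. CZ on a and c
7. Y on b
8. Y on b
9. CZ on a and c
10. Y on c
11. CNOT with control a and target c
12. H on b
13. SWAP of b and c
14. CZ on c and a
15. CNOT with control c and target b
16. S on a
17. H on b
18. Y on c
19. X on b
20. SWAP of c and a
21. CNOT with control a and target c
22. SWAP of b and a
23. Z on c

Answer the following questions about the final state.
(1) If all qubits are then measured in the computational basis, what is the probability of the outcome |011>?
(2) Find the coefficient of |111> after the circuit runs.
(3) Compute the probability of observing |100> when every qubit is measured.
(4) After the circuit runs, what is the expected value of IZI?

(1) The probability of measuring |011> is 1/4. Key observation: steps 5-10 multiply out to the identity, so the circuit reduces to the remaining gates.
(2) The amplitude on |111> is -I/2.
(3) The probability of measuring |100> is 1/4.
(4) The expectation value of IZI is 0.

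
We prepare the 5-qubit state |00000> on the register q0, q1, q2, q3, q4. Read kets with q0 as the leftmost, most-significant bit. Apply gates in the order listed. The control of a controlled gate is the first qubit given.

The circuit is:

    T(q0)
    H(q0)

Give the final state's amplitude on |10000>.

|10000> carries amplitude sqrt(2)/2 in the final state.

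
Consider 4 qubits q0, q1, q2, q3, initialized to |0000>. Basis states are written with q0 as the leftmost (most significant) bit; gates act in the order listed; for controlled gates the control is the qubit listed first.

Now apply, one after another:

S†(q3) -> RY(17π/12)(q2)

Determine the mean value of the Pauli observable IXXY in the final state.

The expectation value of IXXY is 0.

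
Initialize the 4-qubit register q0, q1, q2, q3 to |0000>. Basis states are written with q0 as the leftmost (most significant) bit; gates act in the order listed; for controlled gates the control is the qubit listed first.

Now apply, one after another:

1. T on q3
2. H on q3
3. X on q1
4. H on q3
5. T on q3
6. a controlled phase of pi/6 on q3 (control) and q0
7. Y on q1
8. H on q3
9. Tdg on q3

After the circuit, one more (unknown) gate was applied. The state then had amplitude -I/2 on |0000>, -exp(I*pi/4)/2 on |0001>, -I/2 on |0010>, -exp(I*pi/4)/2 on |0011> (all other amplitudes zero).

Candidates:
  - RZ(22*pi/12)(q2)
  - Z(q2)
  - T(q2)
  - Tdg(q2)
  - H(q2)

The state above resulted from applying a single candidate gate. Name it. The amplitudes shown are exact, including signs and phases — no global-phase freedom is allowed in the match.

The unique candidate consistent with the amplitudes is H(q2).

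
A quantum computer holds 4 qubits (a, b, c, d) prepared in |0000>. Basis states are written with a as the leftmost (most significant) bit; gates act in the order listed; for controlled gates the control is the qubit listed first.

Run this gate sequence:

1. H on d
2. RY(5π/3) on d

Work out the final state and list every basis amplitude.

The final amplitudes are -sqrt(6)/4 - sqrt(2)/4 on |0000>, -sqrt(6)/4 + sqrt(2)/4 on |0001>, and 0 on every other basis state.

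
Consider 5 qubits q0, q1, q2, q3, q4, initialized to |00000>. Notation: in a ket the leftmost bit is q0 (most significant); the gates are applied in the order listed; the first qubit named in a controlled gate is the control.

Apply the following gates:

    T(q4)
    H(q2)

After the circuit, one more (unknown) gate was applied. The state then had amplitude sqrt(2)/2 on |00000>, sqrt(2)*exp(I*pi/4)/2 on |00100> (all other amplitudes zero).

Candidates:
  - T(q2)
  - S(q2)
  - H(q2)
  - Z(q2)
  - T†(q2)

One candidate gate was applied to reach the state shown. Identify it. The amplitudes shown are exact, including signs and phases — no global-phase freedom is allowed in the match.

The applied gate was T(q2).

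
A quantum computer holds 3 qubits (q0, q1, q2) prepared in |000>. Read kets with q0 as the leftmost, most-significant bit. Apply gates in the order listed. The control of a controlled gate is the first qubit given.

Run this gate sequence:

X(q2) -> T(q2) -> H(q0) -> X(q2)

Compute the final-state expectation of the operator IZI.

The observable IZI averages to 1.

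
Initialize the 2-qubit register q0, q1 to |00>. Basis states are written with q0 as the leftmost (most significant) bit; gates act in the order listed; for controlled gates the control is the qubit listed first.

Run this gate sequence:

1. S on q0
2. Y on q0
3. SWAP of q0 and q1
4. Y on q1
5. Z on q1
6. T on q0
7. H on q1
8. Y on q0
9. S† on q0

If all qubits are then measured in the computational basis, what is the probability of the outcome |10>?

A full measurement returns |10> with probability 1/2.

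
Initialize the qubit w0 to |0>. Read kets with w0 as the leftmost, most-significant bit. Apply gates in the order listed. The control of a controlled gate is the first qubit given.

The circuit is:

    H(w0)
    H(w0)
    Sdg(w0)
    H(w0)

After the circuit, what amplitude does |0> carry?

The final state's coefficient on |0> equals sqrt(2)/2. Key observation: gates 1-2 undo each other exactly, leaving only the rest of the circuit to track.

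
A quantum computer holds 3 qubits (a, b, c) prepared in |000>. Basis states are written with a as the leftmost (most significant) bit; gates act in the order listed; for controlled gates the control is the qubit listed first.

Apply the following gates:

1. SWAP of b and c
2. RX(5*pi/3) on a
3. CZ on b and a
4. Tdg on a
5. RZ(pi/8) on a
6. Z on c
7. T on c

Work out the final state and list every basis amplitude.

After the circuit, the state carries amplitude sqrt(3)*exp(15*I*pi/16)/2 on |000>, -exp(5*I*pi/16)/2 on |100>, and 0 on every other basis state.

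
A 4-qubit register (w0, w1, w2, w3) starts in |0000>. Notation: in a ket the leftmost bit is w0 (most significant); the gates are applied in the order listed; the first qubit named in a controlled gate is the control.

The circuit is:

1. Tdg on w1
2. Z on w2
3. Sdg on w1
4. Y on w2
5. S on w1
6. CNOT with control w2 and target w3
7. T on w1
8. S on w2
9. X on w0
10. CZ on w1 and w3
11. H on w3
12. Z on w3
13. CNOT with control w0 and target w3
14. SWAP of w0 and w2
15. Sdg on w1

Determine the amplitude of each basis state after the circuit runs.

The resulting statevector has amplitude -sqrt(2)/2 on |1010>, -sqrt(2)/2 on |1011>, and 0 on every other basis state.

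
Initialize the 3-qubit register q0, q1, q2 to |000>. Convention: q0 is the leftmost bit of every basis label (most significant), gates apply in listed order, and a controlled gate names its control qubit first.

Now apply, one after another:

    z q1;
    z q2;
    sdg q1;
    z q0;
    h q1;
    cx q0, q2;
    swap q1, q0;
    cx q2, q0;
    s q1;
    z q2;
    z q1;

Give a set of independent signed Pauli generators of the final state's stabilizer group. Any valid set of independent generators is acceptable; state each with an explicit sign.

One valid set of independent stabilizer generators is +XII, +IZI, +IIZ (any independent generating set of the same group is equally correct).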